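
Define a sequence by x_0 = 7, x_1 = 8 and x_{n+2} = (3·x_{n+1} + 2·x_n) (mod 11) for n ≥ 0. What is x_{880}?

1

We have x_0 = 7,  x_1 = 8,  x_2 = 5,  x_3 = 9,  x_4 = 4,  x_5 = 8,  x_6 = 10,  x_7 = 2,  x_8 = 4,  x_9 = 5,  x_{10} = 1,  x_{11} = 2,  x_{12} = 8,  x_{13} = 6,  x_{14} = 1,  x_{15} = 4,  x_{16} = 3,  x_{17} = 6,  x_{18} = 2,  x_{19} = 7,  x_{20} = 3,  x_{21} = 1,  x_{22} = 9,  x_{23} = 7,  x_{24} = 6,  x_{25} = 10,  x_{26} = 9,  x_{27} = 3,  x_{28} = 5,  x_{29} = 10,  x_{30} = 7,  x_{31} = 8.
The sequence repeats with period 30.
So x_{880} = x_{0 + ((880-0) mod 30)} = x_{10} = 1.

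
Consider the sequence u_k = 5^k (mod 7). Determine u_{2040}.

Listing terms: u_0 = 1,  u_1 = 5,  u_2 = 4,  u_3 = 6,  u_4 = 2,  u_5 = 3,  u_6 = 1.
The sequence repeats with period 6.
So u_{2040} = u_{0 + ((2040-0) mod 6)} = u_0 = 1.

1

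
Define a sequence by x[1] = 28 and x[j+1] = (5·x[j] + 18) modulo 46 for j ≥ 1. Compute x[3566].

20

We have x[1] = 28, x[2] = 20, x[3] = 26, x[4] = 10, x[5] = 22, x[6] = 36, x[7] = 14, x[8] = 42, x[9] = 44, x[10] = 8, x[11] = 12, x[12] = 32, x[13] = 40, x[14] = 34, x[15] = 4, x[16] = 38, x[17] = 24, x[18] = 0, x[19] = 18, x[20] = 16, x[21] = 6, x[22] = 2, x[23] = 28.
The sequence repeats with period 22.
(3566 - 1) mod 22 = 1, so x[3566] = x[2] = 20.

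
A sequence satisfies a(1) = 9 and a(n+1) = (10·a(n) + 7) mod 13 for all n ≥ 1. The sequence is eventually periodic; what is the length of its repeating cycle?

a(1) = 9; a(2) = 6; a(3) = 2; a(4) = 1; a(5) = 4; a(6) = 8; a(7) = 9.
The sequence repeats with period 6.

6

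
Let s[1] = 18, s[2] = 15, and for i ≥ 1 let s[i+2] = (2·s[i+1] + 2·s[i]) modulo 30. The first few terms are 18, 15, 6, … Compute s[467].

We have s[1] = 18, s[2] = 15, s[3] = 6, s[4] = 12, s[5] = 6, s[6] = 6, s[7] = 24, s[8] = 0, s[9] = 18, s[10] = 6, s[11] = 18, s[12] = 18, s[13] = 12, s[14] = 0, s[15] = 24, s[16] = 18, s[17] = 24, s[18] = 24, s[19] = 6, s[20] = 0, s[21] = 12, s[22] = 24, s[23] = 12, s[24] = 12, s[25] = 18, s[26] = 0, s[27] = 6, s[28] = 12.
Since (s[27], s[28]) = (s[3], s[4]) = (6, 12) (two consecutive terms determine the rest), the sequence is eventually periodic: after a pre-period of length 2 it cycles with period 24.
For i ≥ 3, s[i] depends only on (i - 3) mod 24. (467 - 3) mod 24 = 8, so s[467] = s[11] = 18.

18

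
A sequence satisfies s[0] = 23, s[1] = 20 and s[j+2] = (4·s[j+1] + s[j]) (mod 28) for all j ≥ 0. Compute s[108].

3

We have s[0] = 23, s[1] = 20, s[2] = 19, s[3] = 12, s[4] = 11, s[5] = 0, s[6] = 11, s[7] = 16, s[8] = 19, s[9] = 8, s[10] = 23, s[11] = 16, s[12] = 3, s[13] = 0, s[14] = 3, s[15] = 12, s[16] = 23, s[17] = 20.
Since (s[16], s[17]) = (s[0], s[1]) = (23, 20) (two consecutive terms determine the rest), the sequence is periodic with period 16.
(108 - 0) mod 16 = 12, so s[108] = s[12] = 3.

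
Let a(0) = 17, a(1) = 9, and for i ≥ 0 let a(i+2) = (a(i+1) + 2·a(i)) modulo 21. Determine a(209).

17

We have a(0) = 17,  a(1) = 9,  a(2) = 1,  a(3) = 19,  a(4) = 0,  a(5) = 17,  a(6) = 17,  a(7) = 9.
The sequence repeats with period 6.
So a(209) = a(0 + ((209-0) mod 6)) = a(5) = 17.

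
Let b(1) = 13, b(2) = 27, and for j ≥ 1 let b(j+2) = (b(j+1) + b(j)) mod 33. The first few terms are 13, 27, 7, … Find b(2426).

b(1) = 13,  b(2) = 27,  b(3) = 7,  b(4) = 1,  b(5) = 8,  b(6) = 9,  b(7) = 17,  b(8) = 26,  b(9) = 10,  b(10) = 3,  b(11) = 13,  b(12) = 16,  b(13) = 29,  b(14) = 12,  b(15) = 8,  b(16) = 20,  b(17) = 28,  b(18) = 15,  b(19) = 10,  b(20) = 25,  b(21) = 2,  b(22) = 27,  b(23) = 29,  b(24) = 23,  b(25) = 19,  b(26) = 9,  b(27) = 28,  b(28) = 4,  b(29) = 32,  b(30) = 3,  b(31) = 2,  b(32) = 5,  b(33) = 7,  b(34) = 12,  b(35) = 19,  b(36) = 31,  b(37) = 17,  b(38) = 15,  b(39) = 32,  b(40) = 14,  b(41) = 13,  b(42) = 27.
The sequence repeats with period 40.
So b(2426) = b(1 + ((2426-1) mod 40)) = b(26) = 9.

9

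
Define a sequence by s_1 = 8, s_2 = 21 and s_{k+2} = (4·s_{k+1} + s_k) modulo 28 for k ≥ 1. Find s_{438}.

We have s_1 = 8,  s_2 = 21,  s_3 = 8,  s_4 = 25,  s_5 = 24,  s_6 = 9,  s_7 = 4,  s_8 = 25,  s_9 = 20,  s_{10} = 21,  s_{11} = 20,  s_{12} = 17,  s_{13} = 4,  s_{14} = 5,  s_{15} = 24,  s_{16} = 17,  s_{17} = 8,  s_{18} = 21.
Since (s_{17}, s_{18}) = (s_1, s_2) = (8, 21) (two consecutive terms determine the rest), the sequence is periodic with period 16.
(438 - 1) mod 16 = 5, so s_{438} = s_6 = 9.

9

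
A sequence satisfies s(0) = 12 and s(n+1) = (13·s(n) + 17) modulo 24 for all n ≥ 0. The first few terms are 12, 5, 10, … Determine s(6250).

Computing terms: s(0) = 12; s(1) = 5; s(2) = 10; s(3) = 3; s(4) = 8; s(5) = 1; s(6) = 6; s(7) = 23; s(8) = 4; s(9) = 21; s(10) = 2; s(11) = 19; s(12) = 0; s(13) = 17; s(14) = 22; s(15) = 15; s(16) = 20; s(17) = 13; s(18) = 18; s(19) = 11; s(20) = 16; s(21) = 9; s(22) = 14; s(23) = 7; s(24) = 12.
The sequence repeats with period 24.
So s(6250) = s(0 + ((6250-0) mod 24)) = s(10) = 2.

2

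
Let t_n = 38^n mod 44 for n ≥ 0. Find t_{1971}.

t_0 = 1, t_1 = 38, t_2 = 36, t_3 = 4, t_4 = 20, t_5 = 12, t_6 = 16, t_7 = 36.
Since t_7 = t_2 = 36, the sequence is eventually periodic: after a pre-period of length 2 it cycles with period 5.
For n ≥ 2, t_n depends only on (n - 2) mod 5. (1971 - 2) mod 5 = 4, so t_{1971} = t_6 = 16.

16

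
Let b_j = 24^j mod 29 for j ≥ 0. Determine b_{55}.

Computing terms: b_0 = 1, b_1 = 24, b_2 = 25, b_3 = 20, b_4 = 16, b_5 = 7, b_6 = 23, b_7 = 1.
The sequence repeats with period 7.
(55 - 0) mod 7 = 6, so b_{55} = b_6 = 23.

23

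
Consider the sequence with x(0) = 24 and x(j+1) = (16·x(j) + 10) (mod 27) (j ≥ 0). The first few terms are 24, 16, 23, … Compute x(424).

7

Computing terms: x(0) = 24,  x(1) = 16,  x(2) = 23,  x(3) = 0,  x(4) = 10,  x(5) = 8,  x(6) = 3,  x(7) = 4,  x(8) = 20,  x(9) = 6,  x(10) = 25,  x(11) = 5,  x(12) = 9,  x(13) = 19,  x(14) = 17,  x(15) = 12,  x(16) = 13,  x(17) = 2,  x(18) = 15,  x(19) = 7,  x(20) = 14,  x(21) = 18,  x(22) = 1,  x(23) = 26,  x(24) = 21,  x(25) = 22,  x(26) = 11,  x(27) = 24.
Since x(27) = x(0) = 24, the sequence is periodic with period 27.
So x(424) = x(0 + ((424-0) mod 27)) = x(19) = 7.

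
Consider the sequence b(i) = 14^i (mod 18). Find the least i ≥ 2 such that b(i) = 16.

We have b(1) = 14; b(2) = 16; b(3) = 8; b(4) = 4; b(5) = 2; b(6) = 10; b(7) = 14.
The sequence repeats with period 6.
The value 16 first appears (with i ≥ 2) at b(2).

2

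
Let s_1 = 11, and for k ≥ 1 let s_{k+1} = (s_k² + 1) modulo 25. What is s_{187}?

1

s_1 = 11; s_2 = 22; s_3 = 10; s_4 = 1; s_5 = 2; s_6 = 5; s_7 = 1.
Since s_7 = s_4 = 1, the sequence is eventually periodic: after a pre-period of length 3 it cycles with period 3.
For k ≥ 4, s_k depends only on (k - 4) mod 3. (187 - 4) mod 3 = 0, so s_{187} = s_4 = 1.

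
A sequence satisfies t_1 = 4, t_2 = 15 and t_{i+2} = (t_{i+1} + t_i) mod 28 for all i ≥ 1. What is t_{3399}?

Computing terms: t_1 = 4,  t_2 = 15,  t_3 = 19,  t_4 = 6,  t_5 = 25,  t_6 = 3,  t_7 = 0,  t_8 = 3,  t_9 = 3,  t_{10} = 6,  t_{11} = 9,  t_{12} = 15,  t_{13} = 24,  t_{14} = 11,  t_{15} = 7,  t_{16} = 18,  t_{17} = 25,  t_{18} = 15,  t_{19} = 12,  t_{20} = 27,  t_{21} = 11,  t_{22} = 10,  t_{23} = 21,  t_{24} = 3,  t_{25} = 24,  t_{26} = 27,  t_{27} = 23,  t_{28} = 22,  t_{29} = 17,  t_{30} = 11,  t_{31} = 0,  t_{32} = 11,  t_{33} = 11,  t_{34} = 22,  t_{35} = 5,  t_{36} = 27,  t_{37} = 4,  t_{38} = 3,  t_{39} = 7,  t_{40} = 10,  t_{41} = 17,  t_{42} = 27,  t_{43} = 16,  t_{44} = 15,  t_{45} = 3,  t_{46} = 18,  t_{47} = 21,  t_{48} = 11,  t_{49} = 4,  t_{50} = 15.
The sequence repeats with period 48.
(3399 - 1) mod 48 = 38, so t_{3399} = t_{39} = 7.

7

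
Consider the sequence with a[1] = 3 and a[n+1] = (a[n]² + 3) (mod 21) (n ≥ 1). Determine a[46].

3

Computing terms: a[1] = 3,  a[2] = 12,  a[3] = 0,  a[4] = 3.
The sequence repeats with period 3.
So a[46] = a[1 + ((46-1) mod 3)] = a[1] = 3.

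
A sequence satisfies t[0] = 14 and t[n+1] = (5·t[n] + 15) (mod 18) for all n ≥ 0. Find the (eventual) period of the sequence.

6

Computing terms: t[0] = 14, t[1] = 13, t[2] = 8, t[3] = 1, t[4] = 2, t[5] = 7, t[6] = 14.
Since t[6] = t[0] = 14, the sequence is periodic with period 6.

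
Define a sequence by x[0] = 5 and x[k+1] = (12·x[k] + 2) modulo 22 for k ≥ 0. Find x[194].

8

x[0] = 5,  x[1] = 18,  x[2] = 20,  x[3] = 0,  x[4] = 2,  x[5] = 4,  x[6] = 6,  x[7] = 8,  x[8] = 10,  x[9] = 12,  x[10] = 14,  x[11] = 16,  x[12] = 18.
Since x[12] = x[1] = 18, the sequence is eventually periodic: after a pre-period of length 1 it cycles with period 11.
For k ≥ 1, x[k] depends only on (k - 1) mod 11. (194 - 1) mod 11 = 6, so x[194] = x[7] = 8.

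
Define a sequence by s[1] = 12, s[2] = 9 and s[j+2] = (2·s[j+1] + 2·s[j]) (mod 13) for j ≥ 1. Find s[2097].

Listing terms: s[1] = 12,  s[2] = 9,  s[3] = 3,  s[4] = 11,  s[5] = 2,  s[6] = 0,  s[7] = 4,  s[8] = 8,  s[9] = 11,  s[10] = 12,  s[11] = 7,  s[12] = 12,  s[13] = 12,  s[14] = 9.
Since (s[13], s[14]) = (s[1], s[2]) = (12, 9) (two consecutive terms determine the rest), the sequence is periodic with period 12.
So s[2097] = s[1 + ((2097-1) mod 12)] = s[9] = 11.

11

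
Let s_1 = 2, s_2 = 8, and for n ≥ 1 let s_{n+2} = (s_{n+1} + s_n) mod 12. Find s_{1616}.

0

Listing terms: s_1 = 2, s_2 = 8, s_3 = 10, s_4 = 6, s_5 = 4, s_6 = 10, s_7 = 2, s_8 = 0, s_9 = 2, s_{10} = 2, s_{11} = 4, s_{12} = 6, s_{13} = 10, s_{14} = 4, s_{15} = 2, s_{16} = 6, s_{17} = 8, s_{18} = 2, s_{19} = 10, s_{20} = 0, s_{21} = 10, s_{22} = 10, s_{23} = 8, s_{24} = 6, s_{25} = 2, s_{26} = 8.
Since (s_{25}, s_{26}) = (s_1, s_2) = (2, 8) (two consecutive terms determine the rest), the sequence is periodic with period 24.
(1616 - 1) mod 24 = 7, so s_{1616} = s_8 = 0.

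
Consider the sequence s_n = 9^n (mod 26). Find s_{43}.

s_0 = 1, s_1 = 9, s_2 = 3, s_3 = 1.
Since s_3 = s_0 = 1, the sequence is periodic with period 3.
So s_{43} = s_{0 + ((43-0) mod 3)} = s_1 = 9.

9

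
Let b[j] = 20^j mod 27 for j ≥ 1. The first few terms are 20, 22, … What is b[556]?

16

Listing terms: b[1] = 20, b[2] = 22, b[3] = 8, b[4] = 25, b[5] = 14, b[6] = 10, b[7] = 11, b[8] = 4, b[9] = 26, b[10] = 7, b[11] = 5, b[12] = 19, b[13] = 2, b[14] = 13, b[15] = 17, b[16] = 16, b[17] = 23, b[18] = 1, b[19] = 20.
Since b[19] = b[1] = 20, the sequence is periodic with period 18.
So b[556] = b[1 + ((556-1) mod 18)] = b[16] = 16.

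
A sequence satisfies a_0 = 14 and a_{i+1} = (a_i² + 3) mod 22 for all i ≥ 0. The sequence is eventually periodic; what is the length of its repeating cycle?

6

Computing terms: a_0 = 14,  a_1 = 1,  a_2 = 4,  a_3 = 19,  a_4 = 12,  a_5 = 15,  a_6 = 8,  a_7 = 1.
Since a_7 = a_1 = 1, the sequence is eventually periodic: after a pre-period of length 1 it cycles with period 6.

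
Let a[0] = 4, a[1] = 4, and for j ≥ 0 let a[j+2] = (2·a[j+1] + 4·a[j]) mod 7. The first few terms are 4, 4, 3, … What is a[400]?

a[0] = 4, a[1] = 4, a[2] = 3, a[3] = 1, a[4] = 0, a[5] = 4, a[6] = 1, a[7] = 4, a[8] = 5, a[9] = 5, a[10] = 2, a[11] = 3, a[12] = 0, a[13] = 5, a[14] = 3, a[15] = 5, a[16] = 1, a[17] = 1, a[18] = 6, a[19] = 2, a[20] = 0, a[21] = 1, a[22] = 2, a[23] = 1, a[24] = 3, a[25] = 3, a[26] = 4, a[27] = 6, a[28] = 0, a[29] = 3, a[30] = 6, a[31] = 3, a[32] = 2, a[33] = 2, a[34] = 5, a[35] = 4, a[36] = 0, a[37] = 2, a[38] = 4, a[39] = 2, a[40] = 6, a[41] = 6, a[42] = 1, a[43] = 5, a[44] = 0, a[45] = 6, a[46] = 5, a[47] = 6, a[48] = 4, a[49] = 4.
Since (a[48], a[49]) = (a[0], a[1]) = (4, 4) (two consecutive terms determine the rest), the sequence is periodic with period 48.
So a[400] = a[0 + ((400-0) mod 48)] = a[16] = 1.

1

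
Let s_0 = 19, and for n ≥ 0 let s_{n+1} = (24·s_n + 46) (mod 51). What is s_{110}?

13

Computing terms: s_0 = 19,  s_1 = 43,  s_2 = 7,  s_3 = 10,  s_4 = 31,  s_5 = 25,  s_6 = 34,  s_7 = 46,  s_8 = 28,  s_9 = 4,  s_{10} = 40,  s_{11} = 37,  s_{12} = 16,  s_{13} = 22,  s_{14} = 13,  s_{15} = 1,  s_{16} = 19.
Since s_{16} = s_0 = 19, the sequence is periodic with period 16.
(110 - 0) mod 16 = 14, so s_{110} = s_{14} = 13.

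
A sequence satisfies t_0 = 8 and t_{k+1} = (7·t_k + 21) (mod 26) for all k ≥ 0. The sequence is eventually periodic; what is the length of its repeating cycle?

Listing terms: t_0 = 8,  t_1 = 25,  t_2 = 14,  t_3 = 15,  t_4 = 22,  t_5 = 19,  t_6 = 24,  t_7 = 7,  t_8 = 18,  t_9 = 17,  t_{10} = 10,  t_{11} = 13,  t_{12} = 8.
The sequence repeats with period 12.

12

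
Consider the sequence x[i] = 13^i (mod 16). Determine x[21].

13

Listing terms: x[1] = 13, x[2] = 9, x[3] = 5, x[4] = 1, x[5] = 13.
The sequence repeats with period 4.
(21 - 1) mod 4 = 0, so x[21] = x[1] = 13.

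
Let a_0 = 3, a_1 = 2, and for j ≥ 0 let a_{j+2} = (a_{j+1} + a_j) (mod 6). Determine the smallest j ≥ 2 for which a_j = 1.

3

Computing terms: a_0 = 3; a_1 = 2; a_2 = 5; a_3 = 1; a_4 = 0; a_5 = 1; a_6 = 1; a_7 = 2; a_8 = 3; a_9 = 5; a_{10} = 2; a_{11} = 1; a_{12} = 3; a_{13} = 4; a_{14} = 1; a_{15} = 5; a_{16} = 0; a_{17} = 5; a_{18} = 5; a_{19} = 4; a_{20} = 3; a_{21} = 1; a_{22} = 4; a_{23} = 5; a_{24} = 3; a_{25} = 2.
The sequence repeats with period 24.
The value 1 first appears (with j ≥ 2) at a_3.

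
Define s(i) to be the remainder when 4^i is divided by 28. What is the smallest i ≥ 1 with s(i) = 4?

We have s(0) = 1; s(1) = 4; s(2) = 16; s(3) = 8; s(4) = 4.
Since s(4) = s(1) = 4, the sequence is eventually periodic: after a pre-period of length 1 it cycles with period 3.
The value 4 first appears (with i ≥ 1) at s(1).

1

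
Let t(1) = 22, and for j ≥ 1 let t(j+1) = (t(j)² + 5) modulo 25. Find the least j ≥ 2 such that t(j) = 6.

Computing terms: t(1) = 22, t(2) = 14, t(3) = 1, t(4) = 6, t(5) = 16, t(6) = 11, t(7) = 1.
Since t(7) = t(3) = 1, the sequence is eventually periodic: after a pre-period of length 2 it cycles with period 4.
The value 6 first appears (with j ≥ 2) at t(4).

4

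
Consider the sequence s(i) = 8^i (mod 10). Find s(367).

2

Listing terms: s(0) = 1; s(1) = 8; s(2) = 4; s(3) = 2; s(4) = 6; s(5) = 8.
Since s(5) = s(1) = 8, the sequence is eventually periodic: after a pre-period of length 1 it cycles with period 4.
For i ≥ 1, s(i) depends only on (i - 1) mod 4. (367 - 1) mod 4 = 2, so s(367) = s(3) = 2.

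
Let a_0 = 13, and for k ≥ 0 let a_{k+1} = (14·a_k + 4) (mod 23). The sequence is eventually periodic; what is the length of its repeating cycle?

22

We have a_0 = 13,  a_1 = 2,  a_2 = 9,  a_3 = 15,  a_4 = 7,  a_5 = 10,  a_6 = 6,  a_7 = 19,  a_8 = 17,  a_9 = 12,  a_{10} = 11,  a_{11} = 20,  a_{12} = 8,  a_{13} = 1,  a_{14} = 18,  a_{15} = 3,  a_{16} = 0,  a_{17} = 4,  a_{18} = 14,  a_{19} = 16,  a_{20} = 21,  a_{21} = 22,  a_{22} = 13.
The sequence repeats with period 22.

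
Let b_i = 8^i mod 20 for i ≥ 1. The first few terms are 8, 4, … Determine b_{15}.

Listing terms: b_1 = 8,  b_2 = 4,  b_3 = 12,  b_4 = 16,  b_5 = 8.
Since b_5 = b_1 = 8, the sequence is periodic with period 4.
So b_{15} = b_{1 + ((15-1) mod 4)} = b_3 = 12.

12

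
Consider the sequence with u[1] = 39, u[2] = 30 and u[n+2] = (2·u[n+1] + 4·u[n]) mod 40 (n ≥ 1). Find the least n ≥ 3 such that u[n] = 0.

7

u[1] = 39, u[2] = 30, u[3] = 16, u[4] = 32, u[5] = 8, u[6] = 24, u[7] = 0, u[8] = 16, u[9] = 32.
Since (u[8], u[9]) = (u[3], u[4]) = (16, 32) (two consecutive terms determine the rest), the sequence is eventually periodic: after a pre-period of length 2 it cycles with period 5.
The value 0 first appears (with n ≥ 3) at u[7].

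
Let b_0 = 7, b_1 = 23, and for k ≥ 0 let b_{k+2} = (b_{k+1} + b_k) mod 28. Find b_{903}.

5

We have b_0 = 7,  b_1 = 23,  b_2 = 2,  b_3 = 25,  b_4 = 27,  b_5 = 24,  b_6 = 23,  b_7 = 19,  b_8 = 14,  b_9 = 5,  b_{10} = 19,  b_{11} = 24,  b_{12} = 15,  b_{13} = 11,  b_{14} = 26,  b_{15} = 9,  b_{16} = 7,  b_{17} = 16,  b_{18} = 23,  b_{19} = 11,  b_{20} = 6,  b_{21} = 17,  b_{22} = 23,  b_{23} = 12,  b_{24} = 7,  b_{25} = 19,  b_{26} = 26,  b_{27} = 17,  b_{28} = 15,  b_{29} = 4,  b_{30} = 19,  b_{31} = 23,  b_{32} = 14,  b_{33} = 9,  b_{34} = 23,  b_{35} = 4,  b_{36} = 27,  b_{37} = 3,  b_{38} = 2,  b_{39} = 5,  b_{40} = 7,  b_{41} = 12,  b_{42} = 19,  b_{43} = 3,  b_{44} = 22,  b_{45} = 25,  b_{46} = 19,  b_{47} = 16,  b_{48} = 7,  b_{49} = 23.
Since (b_{48}, b_{49}) = (b_0, b_1) = (7, 23) (two consecutive terms determine the rest), the sequence is periodic with period 48.
(903 - 0) mod 48 = 39, so b_{903} = b_{39} = 5.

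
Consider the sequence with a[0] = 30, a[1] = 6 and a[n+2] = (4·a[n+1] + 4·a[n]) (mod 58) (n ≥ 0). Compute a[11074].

a[0] = 30; a[1] = 6; a[2] = 28; a[3] = 20; a[4] = 18; a[5] = 36; a[6] = 42; a[7] = 22; a[8] = 24; a[9] = 10; a[10] = 20; a[11] = 4; a[12] = 38; a[13] = 52; a[14] = 12; a[15] = 24; a[16] = 28; a[17] = 34; a[18] = 16; a[19] = 26; a[20] = 52; a[21] = 22; a[22] = 6; a[23] = 54; a[24] = 8; a[25] = 16; a[26] = 38; a[27] = 42; a[28] = 30; a[29] = 56; a[30] = 54; a[31] = 34; a[32] = 4; a[33] = 36; a[34] = 44; a[35] = 30; a[36] = 6.
The sequence repeats with period 35.
(11074 - 0) mod 35 = 14, so a[11074] = a[14] = 12.

12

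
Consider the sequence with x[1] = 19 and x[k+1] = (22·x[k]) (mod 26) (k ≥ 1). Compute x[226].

We have x[1] = 19,  x[2] = 2,  x[3] = 18,  x[4] = 6,  x[5] = 2.
Since x[5] = x[2] = 2, the sequence is eventually periodic: after a pre-period of length 1 it cycles with period 3.
For k ≥ 2, x[k] depends only on (k - 2) mod 3. (226 - 2) mod 3 = 2, so x[226] = x[4] = 6.

6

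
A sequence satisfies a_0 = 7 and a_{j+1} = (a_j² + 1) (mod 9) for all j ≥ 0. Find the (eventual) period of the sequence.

3

a_0 = 7, a_1 = 5, a_2 = 8, a_3 = 2, a_4 = 5.
Since a_4 = a_1 = 5, the sequence is eventually periodic: after a pre-period of length 1 it cycles with period 3.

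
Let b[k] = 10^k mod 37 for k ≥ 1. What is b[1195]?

Listing terms: b[1] = 10,  b[2] = 26,  b[3] = 1,  b[4] = 10.
The sequence repeats with period 3.
So b[1195] = b[1 + ((1195-1) mod 3)] = b[1] = 10.

10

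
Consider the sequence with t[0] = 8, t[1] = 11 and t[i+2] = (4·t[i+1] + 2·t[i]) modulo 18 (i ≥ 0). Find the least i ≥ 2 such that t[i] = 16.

4

Listing terms: t[0] = 8,  t[1] = 11,  t[2] = 6,  t[3] = 10,  t[4] = 16,  t[5] = 12,  t[6] = 8,  t[7] = 2,  t[8] = 6,  t[9] = 10.
Since (t[8], t[9]) = (t[2], t[3]) = (6, 10) (two consecutive terms determine the rest), the sequence is eventually periodic: after a pre-period of length 2 it cycles with period 6.
The value 16 first appears (with i ≥ 2) at t[4].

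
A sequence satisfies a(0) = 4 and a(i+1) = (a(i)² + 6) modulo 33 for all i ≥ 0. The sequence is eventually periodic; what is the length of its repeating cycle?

5

Computing terms: a(0) = 4, a(1) = 22, a(2) = 28, a(3) = 31, a(4) = 10, a(5) = 7, a(6) = 22.
Since a(6) = a(1) = 22, the sequence is eventually periodic: after a pre-period of length 1 it cycles with period 5.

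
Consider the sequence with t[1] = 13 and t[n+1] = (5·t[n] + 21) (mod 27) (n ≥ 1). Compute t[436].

We have t[1] = 13,  t[2] = 5,  t[3] = 19,  t[4] = 8,  t[5] = 7,  t[6] = 2,  t[7] = 4,  t[8] = 14,  t[9] = 10,  t[10] = 17,  t[11] = 25,  t[12] = 11,  t[13] = 22,  t[14] = 23,  t[15] = 1,  t[16] = 26,  t[17] = 16,  t[18] = 20,  t[19] = 13.
The sequence repeats with period 18.
So t[436] = t[1 + ((436-1) mod 18)] = t[4] = 8.

8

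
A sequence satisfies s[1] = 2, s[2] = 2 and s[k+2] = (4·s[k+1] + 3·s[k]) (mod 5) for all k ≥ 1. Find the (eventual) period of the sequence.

24

We have s[1] = 2; s[2] = 2; s[3] = 4; s[4] = 2; s[5] = 0; s[6] = 1; s[7] = 4; s[8] = 4; s[9] = 3; s[10] = 4; s[11] = 0; s[12] = 2; s[13] = 3; s[14] = 3; s[15] = 1; s[16] = 3; s[17] = 0; s[18] = 4; s[19] = 1; s[20] = 1; s[21] = 2; s[22] = 1; s[23] = 0; s[24] = 3; s[25] = 2; s[26] = 2.
Since (s[25], s[26]) = (s[1], s[2]) = (2, 2) (two consecutive terms determine the rest), the sequence is periodic with period 24.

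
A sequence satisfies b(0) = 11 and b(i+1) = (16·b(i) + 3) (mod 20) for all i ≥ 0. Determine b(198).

15

b(0) = 11; b(1) = 19; b(2) = 7; b(3) = 15; b(4) = 3; b(5) = 11.
The sequence repeats with period 5.
So b(198) = b(0 + ((198-0) mod 5)) = b(3) = 15.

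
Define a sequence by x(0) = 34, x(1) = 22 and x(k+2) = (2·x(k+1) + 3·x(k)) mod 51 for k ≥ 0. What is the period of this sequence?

16

We have x(0) = 34, x(1) = 22, x(2) = 44, x(3) = 1, x(4) = 32, x(5) = 16, x(6) = 26, x(7) = 49, x(8) = 23, x(9) = 40, x(10) = 47, x(11) = 10, x(12) = 8, x(13) = 46, x(14) = 14, x(15) = 13, x(16) = 17, x(17) = 22, x(18) = 44.
Since (x(17), x(18)) = (x(1), x(2)) = (22, 44) (two consecutive terms determine the rest), the sequence is eventually periodic: after a pre-period of length 1 it cycles with period 16.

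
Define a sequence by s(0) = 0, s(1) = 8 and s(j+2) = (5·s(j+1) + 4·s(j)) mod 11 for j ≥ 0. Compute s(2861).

s(0) = 0,  s(1) = 8,  s(2) = 7,  s(3) = 1,  s(4) = 0,  s(5) = 4,  s(6) = 9,  s(7) = 6,  s(8) = 0,  s(9) = 2,  s(10) = 10,  s(11) = 3,  s(12) = 0,  s(13) = 1,  s(14) = 5,  s(15) = 7,  s(16) = 0,  s(17) = 6,  s(18) = 8,  s(19) = 9,  s(20) = 0,  s(21) = 3,  s(22) = 4,  s(23) = 10,  s(24) = 0,  s(25) = 7,  s(26) = 2,  s(27) = 5,  s(28) = 0,  s(29) = 9,  s(30) = 1,  s(31) = 8,  s(32) = 0,  s(33) = 10,  s(34) = 6,  s(35) = 4,  s(36) = 0,  s(37) = 5,  s(38) = 3,  s(39) = 2,  s(40) = 0,  s(41) = 8.
The sequence repeats with period 40.
(2861 - 0) mod 40 = 21, so s(2861) = s(21) = 3.

3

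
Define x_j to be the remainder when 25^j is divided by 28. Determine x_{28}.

25

Listing terms: x_0 = 1, x_1 = 25, x_2 = 9, x_3 = 1.
Since x_3 = x_0 = 1, the sequence is periodic with period 3.
(28 - 0) mod 3 = 1, so x_{28} = x_1 = 25.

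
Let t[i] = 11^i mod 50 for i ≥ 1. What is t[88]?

t[1] = 11, t[2] = 21, t[3] = 31, t[4] = 41, t[5] = 1, t[6] = 11.
Since t[6] = t[1] = 11, the sequence is periodic with period 5.
(88 - 1) mod 5 = 2, so t[88] = t[3] = 31.

31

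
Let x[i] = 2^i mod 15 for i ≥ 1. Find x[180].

Listing terms: x[1] = 2,  x[2] = 4,  x[3] = 8,  x[4] = 1,  x[5] = 2.
Since x[5] = x[1] = 2, the sequence is periodic with period 4.
So x[180] = x[1 + ((180-1) mod 4)] = x[4] = 1.

1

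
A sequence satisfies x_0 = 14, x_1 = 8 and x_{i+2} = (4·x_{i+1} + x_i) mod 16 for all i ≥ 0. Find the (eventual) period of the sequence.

Computing terms: x_0 = 14; x_1 = 8; x_2 = 14; x_3 = 0; x_4 = 14; x_5 = 8.
Since (x_4, x_5) = (x_0, x_1) = (14, 8) (two consecutive terms determine the rest), the sequence is periodic with period 4.

4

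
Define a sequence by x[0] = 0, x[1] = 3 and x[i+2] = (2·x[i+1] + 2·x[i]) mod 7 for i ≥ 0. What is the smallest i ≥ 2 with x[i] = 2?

Computing terms: x[0] = 0; x[1] = 3; x[2] = 6; x[3] = 4; x[4] = 6; x[5] = 6; x[6] = 3; x[7] = 4; x[8] = 0; x[9] = 1; x[10] = 2; x[11] = 6; x[12] = 2; x[13] = 2; x[14] = 1; x[15] = 6; x[16] = 0; x[17] = 5; x[18] = 3; x[19] = 2; x[20] = 3; x[21] = 3; x[22] = 5; x[23] = 2; x[24] = 0; x[25] = 4; x[26] = 1; x[27] = 3; x[28] = 1; x[29] = 1; x[30] = 4; x[31] = 3; x[32] = 0; x[33] = 6; x[34] = 5; x[35] = 1; x[36] = 5; x[37] = 5; x[38] = 6; x[39] = 1; x[40] = 0; x[41] = 2; x[42] = 4; x[43] = 5; x[44] = 4; x[45] = 4; x[46] = 2; x[47] = 5; x[48] = 0; x[49] = 3.
The sequence repeats with period 48.
The value 2 first appears (with i ≥ 2) at x[10].

10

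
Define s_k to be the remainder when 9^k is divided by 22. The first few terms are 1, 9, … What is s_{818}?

3

We have s_0 = 1, s_1 = 9, s_2 = 15, s_3 = 3, s_4 = 5, s_5 = 1.
The sequence repeats with period 5.
(818 - 0) mod 5 = 3, so s_{818} = s_3 = 3.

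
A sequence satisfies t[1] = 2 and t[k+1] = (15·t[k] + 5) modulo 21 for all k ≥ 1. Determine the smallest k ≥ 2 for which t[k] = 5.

We have t[1] = 2, t[2] = 14, t[3] = 5, t[4] = 17, t[5] = 8, t[6] = 20, t[7] = 11, t[8] = 2.
The sequence repeats with period 7.
The value 5 first appears (with k ≥ 2) at t[3].

3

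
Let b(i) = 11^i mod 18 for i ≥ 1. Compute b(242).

13

Computing terms: b(1) = 11, b(2) = 13, b(3) = 17, b(4) = 7, b(5) = 5, b(6) = 1, b(7) = 11.
Since b(7) = b(1) = 11, the sequence is periodic with period 6.
(242 - 1) mod 6 = 1, so b(242) = b(2) = 13.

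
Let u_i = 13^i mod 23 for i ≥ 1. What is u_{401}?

4

u_1 = 13, u_2 = 8, u_3 = 12, u_4 = 18, u_5 = 4, u_6 = 6, u_7 = 9, u_8 = 2, u_9 = 3, u_{10} = 16, u_{11} = 1, u_{12} = 13.
Since u_{12} = u_1 = 13, the sequence is periodic with period 11.
So u_{401} = u_{1 + ((401-1) mod 11)} = u_5 = 4.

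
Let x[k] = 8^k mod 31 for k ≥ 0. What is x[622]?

2

x[0] = 1,  x[1] = 8,  x[2] = 2,  x[3] = 16,  x[4] = 4,  x[5] = 1.
The sequence repeats with period 5.
(622 - 0) mod 5 = 2, so x[622] = x[2] = 2.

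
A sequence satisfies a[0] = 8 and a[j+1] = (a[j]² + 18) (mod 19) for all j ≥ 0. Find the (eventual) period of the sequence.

3

Computing terms: a[0] = 8, a[1] = 6, a[2] = 16, a[3] = 8.
The sequence repeats with period 3.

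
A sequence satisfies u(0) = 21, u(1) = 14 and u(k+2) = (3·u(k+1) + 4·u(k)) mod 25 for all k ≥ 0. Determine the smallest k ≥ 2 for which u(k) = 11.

Listing terms: u(0) = 21, u(1) = 14, u(2) = 1, u(3) = 9, u(4) = 6, u(5) = 4, u(6) = 11, u(7) = 24, u(8) = 16, u(9) = 19, u(10) = 21, u(11) = 14.
The sequence repeats with period 10.
The value 11 first appears (with k ≥ 2) at u(6).

6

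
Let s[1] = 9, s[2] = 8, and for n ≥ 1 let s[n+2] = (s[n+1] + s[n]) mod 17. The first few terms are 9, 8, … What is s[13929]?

s[1] = 9,  s[2] = 8,  s[3] = 0,  s[4] = 8,  s[5] = 8,  s[6] = 16,  s[7] = 7,  s[8] = 6,  s[9] = 13,  s[10] = 2,  s[11] = 15,  s[12] = 0,  s[13] = 15,  s[14] = 15,  s[15] = 13,  s[16] = 11,  s[17] = 7,  s[18] = 1,  s[19] = 8,  s[20] = 9,  s[21] = 0,  s[22] = 9,  s[23] = 9,  s[24] = 1,  s[25] = 10,  s[26] = 11,  s[27] = 4,  s[28] = 15,  s[29] = 2,  s[30] = 0,  s[31] = 2,  s[32] = 2,  s[33] = 4,  s[34] = 6,  s[35] = 10,  s[36] = 16,  s[37] = 9,  s[38] = 8.
Since (s[37], s[38]) = (s[1], s[2]) = (9, 8) (two consecutive terms determine the rest), the sequence is periodic with period 36.
So s[13929] = s[1 + ((13929-1) mod 36)] = s[33] = 4.

4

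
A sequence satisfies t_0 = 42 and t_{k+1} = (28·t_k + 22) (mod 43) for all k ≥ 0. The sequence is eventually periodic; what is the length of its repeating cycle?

t_0 = 42, t_1 = 37, t_2 = 26, t_3 = 19, t_4 = 38, t_5 = 11, t_6 = 29, t_7 = 17, t_8 = 25, t_9 = 34, t_{10} = 28, t_{11} = 32, t_{12} = 15, t_{13} = 12, t_{14} = 14, t_{15} = 27, t_{16} = 4, t_{17} = 5, t_{18} = 33, t_{19} = 0, t_{20} = 22, t_{21} = 36, t_{22} = 41, t_{23} = 9, t_{24} = 16, t_{25} = 40, t_{26} = 24, t_{27} = 6, t_{28} = 18, t_{29} = 10, t_{30} = 1, t_{31} = 7, t_{32} = 3, t_{33} = 20, t_{34} = 23, t_{35} = 21, t_{36} = 8, t_{37} = 31, t_{38} = 30, t_{39} = 2, t_{40} = 35, t_{41} = 13, t_{42} = 42.
The sequence repeats with period 42.

42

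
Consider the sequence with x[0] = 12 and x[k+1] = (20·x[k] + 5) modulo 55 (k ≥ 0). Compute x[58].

40

x[0] = 12; x[1] = 25; x[2] = 10; x[3] = 40; x[4] = 35; x[5] = 45; x[6] = 25.
Since x[6] = x[1] = 25, the sequence is eventually periodic: after a pre-period of length 1 it cycles with period 5.
For k ≥ 1, x[k] depends only on (k - 1) mod 5. (58 - 1) mod 5 = 2, so x[58] = x[3] = 40.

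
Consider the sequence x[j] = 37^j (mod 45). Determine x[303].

We have x[0] = 1; x[1] = 37; x[2] = 19; x[3] = 28; x[4] = 1.
Since x[4] = x[0] = 1, the sequence is periodic with period 4.
So x[303] = x[0 + ((303-0) mod 4)] = x[3] = 28.

28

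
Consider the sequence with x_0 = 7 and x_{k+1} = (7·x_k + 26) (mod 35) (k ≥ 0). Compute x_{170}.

26

Computing terms: x_0 = 7,  x_1 = 5,  x_2 = 26,  x_3 = 33,  x_4 = 12,  x_5 = 5.
Since x_5 = x_1 = 5, the sequence is eventually periodic: after a pre-period of length 1 it cycles with period 4.
For k ≥ 1, x_k depends only on (k - 1) mod 4. (170 - 1) mod 4 = 1, so x_{170} = x_2 = 26.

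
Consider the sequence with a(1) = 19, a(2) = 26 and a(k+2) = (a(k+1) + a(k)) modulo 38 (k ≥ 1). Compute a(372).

15

Listing terms: a(1) = 19; a(2) = 26; a(3) = 7; a(4) = 33; a(5) = 2; a(6) = 35; a(7) = 37; a(8) = 34; a(9) = 33; a(10) = 29; a(11) = 24; a(12) = 15; a(13) = 1; a(14) = 16; a(15) = 17; a(16) = 33; a(17) = 12; a(18) = 7; a(19) = 19; a(20) = 26.
Since (a(19), a(20)) = (a(1), a(2)) = (19, 26) (two consecutive terms determine the rest), the sequence is periodic with period 18.
So a(372) = a(1 + ((372-1) mod 18)) = a(12) = 15.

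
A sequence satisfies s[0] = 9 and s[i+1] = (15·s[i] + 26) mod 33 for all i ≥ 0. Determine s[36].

29

We have s[0] = 9,  s[1] = 29,  s[2] = 32,  s[3] = 11,  s[4] = 26,  s[5] = 20,  s[6] = 29.
Since s[6] = s[1] = 29, the sequence is eventually periodic: after a pre-period of length 1 it cycles with period 5.
For i ≥ 1, s[i] depends only on (i - 1) mod 5. (36 - 1) mod 5 = 0, so s[36] = s[1] = 29.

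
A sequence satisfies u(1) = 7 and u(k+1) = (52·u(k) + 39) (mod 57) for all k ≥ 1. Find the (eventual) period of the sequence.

u(1) = 7,  u(2) = 4,  u(3) = 19,  u(4) = 1,  u(5) = 34,  u(6) = 40,  u(7) = 10,  u(8) = 46,  u(9) = 37,  u(10) = 25,  u(11) = 28,  u(12) = 13,  u(13) = 31,  u(14) = 55,  u(15) = 49,  u(16) = 22,  u(17) = 43,  u(18) = 52,  u(19) = 7.
The sequence repeats with period 18.

18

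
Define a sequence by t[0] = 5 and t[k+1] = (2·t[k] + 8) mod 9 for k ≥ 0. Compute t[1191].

We have t[0] = 5; t[1] = 0; t[2] = 8; t[3] = 6; t[4] = 2; t[5] = 3; t[6] = 5.
The sequence repeats with period 6.
So t[1191] = t[0 + ((1191-0) mod 6)] = t[3] = 6.

6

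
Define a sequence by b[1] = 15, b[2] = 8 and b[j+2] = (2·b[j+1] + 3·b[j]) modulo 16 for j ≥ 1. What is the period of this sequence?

16

b[1] = 15,  b[2] = 8,  b[3] = 13,  b[4] = 2,  b[5] = 11,  b[6] = 12,  b[7] = 9,  b[8] = 6,  b[9] = 7,  b[10] = 0,  b[11] = 5,  b[12] = 10,  b[13] = 3,  b[14] = 4,  b[15] = 1,  b[16] = 14,  b[17] = 15,  b[18] = 8.
Since (b[17], b[18]) = (b[1], b[2]) = (15, 8) (two consecutive terms determine the rest), the sequence is periodic with period 16.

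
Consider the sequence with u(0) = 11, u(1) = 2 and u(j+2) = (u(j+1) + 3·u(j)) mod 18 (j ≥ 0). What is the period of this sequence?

We have u(0) = 11,  u(1) = 2,  u(2) = 17,  u(3) = 5,  u(4) = 2,  u(5) = 17.
Since (u(4), u(5)) = (u(1), u(2)) = (2, 17) (two consecutive terms determine the rest), the sequence is eventually periodic: after a pre-period of length 1 it cycles with period 3.

3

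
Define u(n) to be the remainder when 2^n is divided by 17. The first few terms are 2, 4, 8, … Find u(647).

u(1) = 2; u(2) = 4; u(3) = 8; u(4) = 16; u(5) = 15; u(6) = 13; u(7) = 9; u(8) = 1; u(9) = 2.
The sequence repeats with period 8.
So u(647) = u(1 + ((647-1) mod 8)) = u(7) = 9.

9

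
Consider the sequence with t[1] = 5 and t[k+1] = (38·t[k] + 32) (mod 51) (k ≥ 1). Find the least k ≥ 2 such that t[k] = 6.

4

t[1] = 5,  t[2] = 18,  t[3] = 2,  t[4] = 6,  t[5] = 5.
Since t[5] = t[1] = 5, the sequence is periodic with period 4.
The value 6 first appears (with k ≥ 2) at t[4].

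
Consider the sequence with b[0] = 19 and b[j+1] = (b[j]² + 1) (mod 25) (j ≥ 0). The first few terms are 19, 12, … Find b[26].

We have b[0] = 19; b[1] = 12; b[2] = 20; b[3] = 1; b[4] = 2; b[5] = 5; b[6] = 1.
Since b[6] = b[3] = 1, the sequence is eventually periodic: after a pre-period of length 3 it cycles with period 3.
For j ≥ 3, b[j] depends only on (j - 3) mod 3. (26 - 3) mod 3 = 2, so b[26] = b[5] = 5.

5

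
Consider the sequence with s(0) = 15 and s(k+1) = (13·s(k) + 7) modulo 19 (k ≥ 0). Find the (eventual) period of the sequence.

18

We have s(0) = 15; s(1) = 12; s(2) = 11; s(3) = 17; s(4) = 0; s(5) = 7; s(6) = 3; s(7) = 8; s(8) = 16; s(9) = 6; s(10) = 9; s(11) = 10; s(12) = 4; s(13) = 2; s(14) = 14; s(15) = 18; s(16) = 13; s(17) = 5; s(18) = 15.
Since s(18) = s(0) = 15, the sequence is periodic with period 18.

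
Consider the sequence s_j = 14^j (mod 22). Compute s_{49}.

s_1 = 14; s_2 = 20; s_3 = 16; s_4 = 4; s_5 = 12; s_6 = 14.
The sequence repeats with period 5.
So s_{49} = s_{1 + ((49-1) mod 5)} = s_4 = 4.

4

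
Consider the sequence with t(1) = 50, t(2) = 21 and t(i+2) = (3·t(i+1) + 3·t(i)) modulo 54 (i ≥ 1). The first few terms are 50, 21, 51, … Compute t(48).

27

Computing terms: t(1) = 50, t(2) = 21, t(3) = 51, t(4) = 0, t(5) = 45, t(6) = 27, t(7) = 0, t(8) = 27, t(9) = 27, t(10) = 0.
Since (t(9), t(10)) = (t(6), t(7)) = (27, 0) (two consecutive terms determine the rest), the sequence is eventually periodic: after a pre-period of length 5 it cycles with period 3.
For i ≥ 6, t(i) depends only on (i - 6) mod 3. (48 - 6) mod 3 = 0, so t(48) = t(6) = 27.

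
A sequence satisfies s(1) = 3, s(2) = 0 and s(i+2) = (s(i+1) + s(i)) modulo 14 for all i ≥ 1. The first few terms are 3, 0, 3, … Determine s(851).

s(1) = 3,  s(2) = 0,  s(3) = 3,  s(4) = 3,  s(5) = 6,  s(6) = 9,  s(7) = 1,  s(8) = 10,  s(9) = 11,  s(10) = 7,  s(11) = 4,  s(12) = 11,  s(13) = 1,  s(14) = 12,  s(15) = 13,  s(16) = 11,  s(17) = 10,  s(18) = 7,  s(19) = 3,  s(20) = 10,  s(21) = 13,  s(22) = 9,  s(23) = 8,  s(24) = 3,  s(25) = 11,  s(26) = 0,  s(27) = 11,  s(28) = 11,  s(29) = 8,  s(30) = 5,  s(31) = 13,  s(32) = 4,  s(33) = 3,  s(34) = 7,  s(35) = 10,  s(36) = 3,  s(37) = 13,  s(38) = 2,  s(39) = 1,  s(40) = 3,  s(41) = 4,  s(42) = 7,  s(43) = 11,  s(44) = 4,  s(45) = 1,  s(46) = 5,  s(47) = 6,  s(48) = 11,  s(49) = 3,  s(50) = 0.
The sequence repeats with period 48.
So s(851) = s(1 + ((851-1) mod 48)) = s(35) = 10.

10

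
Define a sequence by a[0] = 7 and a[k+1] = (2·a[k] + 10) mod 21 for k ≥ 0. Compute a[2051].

9

We have a[0] = 7; a[1] = 3; a[2] = 16; a[3] = 0; a[4] = 10; a[5] = 9; a[6] = 7.
Since a[6] = a[0] = 7, the sequence is periodic with period 6.
So a[2051] = a[0 + ((2051-0) mod 6)] = a[5] = 9.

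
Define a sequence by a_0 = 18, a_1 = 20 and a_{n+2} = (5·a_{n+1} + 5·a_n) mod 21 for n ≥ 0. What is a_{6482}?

We have a_0 = 18,  a_1 = 20,  a_2 = 1,  a_3 = 0,  a_4 = 5,  a_5 = 4,  a_6 = 3,  a_7 = 14,  a_8 = 1,  a_9 = 12,  a_{10} = 2,  a_{11} = 7,  a_{12} = 3,  a_{13} = 8,  a_{14} = 13,  a_{15} = 0,  a_{16} = 2,  a_{17} = 10,  a_{18} = 18,  a_{19} = 14,  a_{20} = 13,  a_{21} = 9,  a_{22} = 5,  a_{23} = 7,  a_{24} = 18,  a_{25} = 20.
The sequence repeats with period 24.
So a_{6482} = a_{0 + ((6482-0) mod 24)} = a_2 = 1.

1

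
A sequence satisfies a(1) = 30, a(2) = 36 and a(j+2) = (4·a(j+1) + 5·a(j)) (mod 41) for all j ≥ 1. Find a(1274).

0

Listing terms: a(1) = 30,  a(2) = 36,  a(3) = 7,  a(4) = 3,  a(5) = 6,  a(6) = 39,  a(7) = 22,  a(8) = 37,  a(9) = 12,  a(10) = 28,  a(11) = 8,  a(12) = 8,  a(13) = 31,  a(14) = 0,  a(15) = 32,  a(16) = 5,  a(17) = 16,  a(18) = 7,  a(19) = 26,  a(20) = 16,  a(21) = 30,  a(22) = 36.
The sequence repeats with period 20.
So a(1274) = a(1 + ((1274-1) mod 20)) = a(14) = 0.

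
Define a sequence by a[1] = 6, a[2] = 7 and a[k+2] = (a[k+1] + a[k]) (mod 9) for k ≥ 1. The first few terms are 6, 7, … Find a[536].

4

Computing terms: a[1] = 6, a[2] = 7, a[3] = 4, a[4] = 2, a[5] = 6, a[6] = 8, a[7] = 5, a[8] = 4, a[9] = 0, a[10] = 4, a[11] = 4, a[12] = 8, a[13] = 3, a[14] = 2, a[15] = 5, a[16] = 7, a[17] = 3, a[18] = 1, a[19] = 4, a[20] = 5, a[21] = 0, a[22] = 5, a[23] = 5, a[24] = 1, a[25] = 6, a[26] = 7.
Since (a[25], a[26]) = (a[1], a[2]) = (6, 7) (two consecutive terms determine the rest), the sequence is periodic with period 24.
So a[536] = a[1 + ((536-1) mod 24)] = a[8] = 4.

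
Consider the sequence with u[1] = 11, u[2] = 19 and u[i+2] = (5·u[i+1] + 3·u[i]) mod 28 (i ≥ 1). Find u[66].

Computing terms: u[1] = 11,  u[2] = 19,  u[3] = 16,  u[4] = 25,  u[5] = 5,  u[6] = 16,  u[7] = 11,  u[8] = 19.
The sequence repeats with period 6.
So u[66] = u[1 + ((66-1) mod 6)] = u[6] = 16.

16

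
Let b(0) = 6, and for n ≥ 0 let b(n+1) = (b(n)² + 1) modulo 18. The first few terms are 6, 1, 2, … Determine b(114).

14

b(0) = 6; b(1) = 1; b(2) = 2; b(3) = 5; b(4) = 8; b(5) = 11; b(6) = 14; b(7) = 17; b(8) = 2.
Since b(8) = b(2) = 2, the sequence is eventually periodic: after a pre-period of length 2 it cycles with period 6.
For n ≥ 2, b(n) depends only on (n - 2) mod 6. (114 - 2) mod 6 = 4, so b(114) = b(6) = 14.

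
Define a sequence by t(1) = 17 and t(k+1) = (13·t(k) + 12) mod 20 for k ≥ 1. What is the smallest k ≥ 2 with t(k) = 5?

4

t(1) = 17; t(2) = 13; t(3) = 1; t(4) = 5; t(5) = 17.
Since t(5) = t(1) = 17, the sequence is periodic with period 4.
The value 5 first appears (with k ≥ 2) at t(4).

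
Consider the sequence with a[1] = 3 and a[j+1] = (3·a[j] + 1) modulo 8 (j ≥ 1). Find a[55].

7

Computing terms: a[1] = 3; a[2] = 2; a[3] = 7; a[4] = 6; a[5] = 3.
Since a[5] = a[1] = 3, the sequence is periodic with period 4.
(55 - 1) mod 4 = 2, so a[55] = a[3] = 7.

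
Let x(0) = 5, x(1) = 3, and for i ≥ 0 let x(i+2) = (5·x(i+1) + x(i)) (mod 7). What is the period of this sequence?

3

Listing terms: x(0) = 5,  x(1) = 3,  x(2) = 6,  x(3) = 5,  x(4) = 3.
The sequence repeats with period 3.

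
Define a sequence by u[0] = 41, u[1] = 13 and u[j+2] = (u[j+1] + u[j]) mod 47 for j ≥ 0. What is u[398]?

We have u[0] = 41; u[1] = 13; u[2] = 7; u[3] = 20; u[4] = 27; u[5] = 0; u[6] = 27; u[7] = 27; u[8] = 7; u[9] = 34; u[10] = 41; u[11] = 28; u[12] = 22; u[13] = 3; u[14] = 25; u[15] = 28; u[16] = 6; u[17] = 34; u[18] = 40; u[19] = 27; u[20] = 20; u[21] = 0; u[22] = 20; u[23] = 20; u[24] = 40; u[25] = 13; u[26] = 6; u[27] = 19; u[28] = 25; u[29] = 44; u[30] = 22; u[31] = 19; u[32] = 41; u[33] = 13.
Since (u[32], u[33]) = (u[0], u[1]) = (41, 13) (two consecutive terms determine the rest), the sequence is periodic with period 32.
(398 - 0) mod 32 = 14, so u[398] = u[14] = 25.

25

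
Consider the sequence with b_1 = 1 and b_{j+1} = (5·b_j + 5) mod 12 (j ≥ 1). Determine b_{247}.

We have b_1 = 1, b_2 = 10, b_3 = 7, b_4 = 4, b_5 = 1.
Since b_5 = b_1 = 1, the sequence is periodic with period 4.
(247 - 1) mod 4 = 2, so b_{247} = b_3 = 7.

7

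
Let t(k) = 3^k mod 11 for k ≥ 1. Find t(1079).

We have t(1) = 3; t(2) = 9; t(3) = 5; t(4) = 4; t(5) = 1; t(6) = 3.
The sequence repeats with period 5.
So t(1079) = t(1 + ((1079-1) mod 5)) = t(4) = 4.

4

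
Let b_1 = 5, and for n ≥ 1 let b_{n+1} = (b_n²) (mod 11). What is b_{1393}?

Computing terms: b_1 = 5,  b_2 = 3,  b_3 = 9,  b_4 = 4,  b_5 = 5.
The sequence repeats with period 4.
(1393 - 1) mod 4 = 0, so b_{1393} = b_1 = 5.

5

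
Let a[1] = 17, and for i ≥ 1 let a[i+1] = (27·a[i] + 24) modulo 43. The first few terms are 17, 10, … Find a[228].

7

We have a[1] = 17; a[2] = 10; a[3] = 36; a[4] = 7; a[5] = 41; a[6] = 13; a[7] = 31; a[8] = 1; a[9] = 8; a[10] = 25; a[11] = 11; a[12] = 20; a[13] = 5; a[14] = 30; a[15] = 17.
The sequence repeats with period 14.
(228 - 1) mod 14 = 3, so a[228] = a[4] = 7.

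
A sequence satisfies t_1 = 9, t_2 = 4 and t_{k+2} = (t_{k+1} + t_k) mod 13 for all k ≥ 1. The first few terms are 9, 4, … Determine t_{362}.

We have t_1 = 9; t_2 = 4; t_3 = 0; t_4 = 4; t_5 = 4; t_6 = 8; t_7 = 12; t_8 = 7; t_9 = 6; t_{10} = 0; t_{11} = 6; t_{12} = 6; t_{13} = 12; t_{14} = 5; t_{15} = 4; t_{16} = 9; t_{17} = 0; t_{18} = 9; t_{19} = 9; t_{20} = 5; t_{21} = 1; t_{22} = 6; t_{23} = 7; t_{24} = 0; t_{25} = 7; t_{26} = 7; t_{27} = 1; t_{28} = 8; t_{29} = 9; t_{30} = 4.
The sequence repeats with period 28.
So t_{362} = t_{1 + ((362-1) mod 28)} = t_{26} = 7.

7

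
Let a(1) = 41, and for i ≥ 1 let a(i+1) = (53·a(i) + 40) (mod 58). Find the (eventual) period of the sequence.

We have a(1) = 41,  a(2) = 9,  a(3) = 53,  a(4) = 7,  a(5) = 5,  a(6) = 15,  a(7) = 23,  a(8) = 41.
The sequence repeats with period 7.

7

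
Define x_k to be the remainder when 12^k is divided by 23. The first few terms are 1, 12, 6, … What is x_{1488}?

Listing terms: x_0 = 1, x_1 = 12, x_2 = 6, x_3 = 3, x_4 = 13, x_5 = 18, x_6 = 9, x_7 = 16, x_8 = 8, x_9 = 4, x_{10} = 2, x_{11} = 1.
The sequence repeats with period 11.
(1488 - 0) mod 11 = 3, so x_{1488} = x_3 = 3.

3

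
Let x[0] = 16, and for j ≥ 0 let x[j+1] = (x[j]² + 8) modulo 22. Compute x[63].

6

Computing terms: x[0] = 16,  x[1] = 0,  x[2] = 8,  x[3] = 6,  x[4] = 0.
Since x[4] = x[1] = 0, the sequence is eventually periodic: after a pre-period of length 1 it cycles with period 3.
For j ≥ 1, x[j] depends only on (j - 1) mod 3. (63 - 1) mod 3 = 2, so x[63] = x[3] = 6.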